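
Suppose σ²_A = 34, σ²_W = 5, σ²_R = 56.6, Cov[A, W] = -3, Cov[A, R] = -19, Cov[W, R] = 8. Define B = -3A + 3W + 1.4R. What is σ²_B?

σ²_B = 742.736

σ²_B = a²·σ²_A + b²·σ²_W + c²·σ²_R + 2ab·Cov[A, W] + 2ac·Cov[A, R] + 2bc·Cov[W, R], with a = -3, b = 3, c = 1.4.
= 306 + 45 + 110.936 + 54 + 159.6 + 67.2
= 742.736.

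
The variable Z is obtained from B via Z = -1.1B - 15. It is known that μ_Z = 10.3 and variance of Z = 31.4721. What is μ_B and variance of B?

From Z = -1.1B - 15: μ_Z = a·μ_B + b, so μ_B = (μ_Z − b)/a = (10.3 − (-15))/(-1.1) = -23.
variance of Z = a²·variance of B, so variance of B = 31.4721/(-1.1)² = 26.01.

μ_B = -23, variance of B = 26.01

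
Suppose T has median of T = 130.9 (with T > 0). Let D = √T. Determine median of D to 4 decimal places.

√T is monotone on this domain, so median of D = √(130.9) ≈ 11.4412.

median of D = 11.4412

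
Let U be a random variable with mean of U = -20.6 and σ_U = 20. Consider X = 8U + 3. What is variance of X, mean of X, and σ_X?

X = 8U + 3 is linear with a = 8, b = 3.
variance of U = 20² = 400.
variance of X = a²·variance of U = 8²·400 = 25600 (the additive constant 3 does not affect variance).
mean of X = a·mean of U + b = 8·(-20.6) + 3 = -161.8.
σ_X = |a|·σ_U = |8|·20 = 160.

variance of X = 25600, mean of X = -161.8, σ_X = 160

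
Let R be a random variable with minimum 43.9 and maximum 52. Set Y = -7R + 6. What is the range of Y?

Range(Y) = 56.7

Range of R = 52 − 43.9 = 8.1.
Range(Y) = |a|·Range(R) = |-7|·8.1 = 56.7.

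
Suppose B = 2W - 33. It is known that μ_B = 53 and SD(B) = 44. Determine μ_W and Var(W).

μ_W = 43, Var(W) = 484

From B = 2W - 33: μ_B = a·μ_W + b, so μ_W = (μ_B − b)/a = (53 − (-33))/2 = 43.
Var(B) = 44² = 1936.
Var(B) = a²·Var(W), so Var(W) = 1936/2² = 484.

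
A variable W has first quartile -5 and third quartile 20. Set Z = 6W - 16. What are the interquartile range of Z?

IQR of W = Q3 − Q1 = 20 − (-5) = 25.
Under Z = aW + b, IQR(Z) = |a|·IQR(W) = |6|·25 = 150 (shifts cancel; spread scales by |a|).

IQR(Z) = 150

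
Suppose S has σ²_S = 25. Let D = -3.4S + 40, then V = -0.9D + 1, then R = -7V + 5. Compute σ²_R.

σ²_R = 11470.41

σ²_D = (-3.4)²·25 = 289.
σ²_V = (-0.9)²·289 = 234.09.
σ²_R = (-7)²·234.09 = 11470.41.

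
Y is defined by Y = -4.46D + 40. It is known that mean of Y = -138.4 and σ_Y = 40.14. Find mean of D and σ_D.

mean of D = 40, σ_D = 9

From Y = -4.46D + 40: mean of Y = a·mean of D + b, so mean of D = (mean of Y − b)/a = (-138.4 − 40)/(-4.46) = 40.
σ_Y = |a|·σ_D, so σ_D = 40.14/|-4.46| = 9.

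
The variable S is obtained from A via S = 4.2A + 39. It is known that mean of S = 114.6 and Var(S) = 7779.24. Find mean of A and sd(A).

mean of A = 18, sd(A) = 21

From S = 4.2A + 39: mean of S = a·mean of A + b, so mean of A = (mean of S − b)/a = (114.6 − 39)/4.2 = 18.
sd(S) = √7779.24 = 88.2.
sd(S) = |a|·sd(A), so sd(A) = 88.2/|4.2| = 21.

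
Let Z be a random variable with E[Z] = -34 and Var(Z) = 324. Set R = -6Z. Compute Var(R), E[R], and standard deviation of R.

R = -6Z is linear with a = -6, b = 0.
Var(R) = a²·Var(Z) = (-6)²·324 = 11664.
E[R] = a·E[Z] + b = (-6)·(-34) = 204.
standard deviation of Z = √324 = 18.
standard deviation of R = |a|·standard deviation of Z = |-6|·18 = 108.

Var(R) = 11664, E[R] = 204, standard deviation of R = 108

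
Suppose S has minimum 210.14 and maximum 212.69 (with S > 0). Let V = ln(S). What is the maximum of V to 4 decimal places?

max(V) = 5.3598

ln(S) is increasing on this domain, so max(V) comes from max(S) = 212.69: max(V) = ln(212.69) ≈ 5.3598.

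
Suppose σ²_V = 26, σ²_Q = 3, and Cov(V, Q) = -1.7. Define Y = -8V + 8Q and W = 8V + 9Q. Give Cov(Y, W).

By bilinearity, Cov(Y, W) = ac·σ²_V + bd·σ²_Q + (ad+bc)·Cov(V, Q), with a=-8, b=8, c=8, d=9.
ac·σ²_V = (-8)·8·26 = -1664
bd·σ²_Q = 8·9·3 = 216
(ad+bc)·Cov(V, Q) = (-8)·(-1.7) = 13.6
Cov(Y, W) = -1664 + 216 + 13.6 = -1434.4.

Cov(Y, W) = -1434.4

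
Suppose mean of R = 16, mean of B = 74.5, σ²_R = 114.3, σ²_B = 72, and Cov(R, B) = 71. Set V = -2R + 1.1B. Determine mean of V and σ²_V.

mean of V = 49.95, σ²_V = 231.92

mean of V = (-2)·mean of R + 1.1·mean of B = (-2)·16 + 1.1·74.5 = 49.95.
σ²_V = a²·σ²_R + b²·σ²_B + 2ab·Cov(R, B) with a = -2, b = 1.1.
= (-2)²·114.3 + 1.1²·72 + 2·(-2)·1.1·71
= 457.2 + 87.12 + (-312.4) = 231.92.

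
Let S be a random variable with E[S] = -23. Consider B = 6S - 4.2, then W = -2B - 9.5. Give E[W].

E[W] = 274.9

E[B] = 6·(-23) + (-4.2) = -142.2.
E[W] = (-2)·(-142.2) + (-9.5) = 274.9.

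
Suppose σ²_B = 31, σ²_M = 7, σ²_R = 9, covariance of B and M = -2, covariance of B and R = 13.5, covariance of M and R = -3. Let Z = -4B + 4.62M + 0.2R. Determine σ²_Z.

σ²_Z = 692.5468

σ²_Z = a²·σ²_B + b²·σ²_M + c²·σ²_R + 2ab·covariance of B and M + 2ac·covariance of B and R + 2bc·covariance of M and R, with a = -4, b = 4.62, c = 0.2.
= 496 + 149.4108 + 0.36 + 73.92 + (-21.6) + (-5.544)
= 692.5468.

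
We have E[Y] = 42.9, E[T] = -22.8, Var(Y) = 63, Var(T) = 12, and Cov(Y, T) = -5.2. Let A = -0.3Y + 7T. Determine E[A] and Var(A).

E[A] = (-0.3)·E[Y] + 7·E[T] = (-0.3)·42.9 + 7·(-22.8) = -172.47.
Var(A) = a²·Var(Y) + b²·Var(T) + 2ab·Cov(Y, T) with a = -0.3, b = 7.
= (-0.3)²·63 + 7²·12 + 2·(-0.3)·7·(-5.2)
= 5.67 + 588 + 21.84 = 615.51.

E[A] = -172.47, Var(A) = 615.51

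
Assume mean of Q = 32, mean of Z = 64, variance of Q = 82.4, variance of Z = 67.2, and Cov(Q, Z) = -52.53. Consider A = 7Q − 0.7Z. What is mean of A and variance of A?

mean of A = 179.2, variance of A = 4585.322

mean of A = 7·mean of Q + (-0.7)·mean of Z = 7·32 + (-0.7)·64 = 179.2.
variance of A = a²·variance of Q + b²·variance of Z + 2ab·Cov(Q, Z) with a = 7, b = -0.7.
= 7²·82.4 + (-0.7)²·67.2 + 2·7·(-0.7)·(-52.53)
= 4037.6 + 32.928 + 514.794 = 4585.322.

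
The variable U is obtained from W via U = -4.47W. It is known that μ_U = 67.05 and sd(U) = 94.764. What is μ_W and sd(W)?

From U = -4.47W: μ_U = a·μ_W + b, so μ_W = (μ_U − b)/a = (67.05 − 0)/(-4.47) = -15.
sd(U) = |a|·sd(W), so sd(W) = 94.764/|-4.47| = 21.2.

μ_W = -15, sd(W) = 21.2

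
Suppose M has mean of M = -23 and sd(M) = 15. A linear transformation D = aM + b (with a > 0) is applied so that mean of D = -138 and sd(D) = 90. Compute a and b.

a = 6, b = 0

sd(D) = a·sd(M) (a > 0), so a = 90/15 = 6.
mean of D = a·mean of M + b, so b = -138 − 6·(-23) = 0.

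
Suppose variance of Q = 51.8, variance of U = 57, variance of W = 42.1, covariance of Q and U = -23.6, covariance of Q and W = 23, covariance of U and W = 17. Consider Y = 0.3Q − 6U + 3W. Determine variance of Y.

variance of Y = a²·variance of Q + b²·variance of U + c²·variance of W + 2ab·covariance of Q and U + 2ac·covariance of Q and W + 2bc·covariance of U and W, with a = 0.3, b = -6, c = 3.
= 4.662 + 2052 + 378.9 + 84.96 + 41.4 + (-612)
= 1949.922.

variance of Y = 1949.922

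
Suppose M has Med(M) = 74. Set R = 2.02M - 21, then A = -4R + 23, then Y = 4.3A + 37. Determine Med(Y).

Med(Y) = -2073.956

Med(R) = 2.02·74 + (-21) = 128.48.
Med(A) = (-4)·128.48 + 23 = -490.92.
Med(Y) = 4.3·(-490.92) + 37 = -2073.956.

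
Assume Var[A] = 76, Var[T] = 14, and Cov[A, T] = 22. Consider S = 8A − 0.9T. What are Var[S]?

Var[S] = a²·Var[A] + b²·Var[T] + 2ab·Cov[A, T] with a = 8, b = -0.9.
= 8²·76 + (-0.9)²·14 + 2·8·(-0.9)·22
= 4864 + 11.34 + (-316.8) = 4558.54.

Var[S] = 4558.54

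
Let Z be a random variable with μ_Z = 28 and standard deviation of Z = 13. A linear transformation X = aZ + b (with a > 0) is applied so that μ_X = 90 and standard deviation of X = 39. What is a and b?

standard deviation of X = a·standard deviation of Z (a > 0), so a = 39/13 = 3.
μ_X = a·μ_Z + b, so b = 90 − 3·28 = 6.

a = 3, b = 6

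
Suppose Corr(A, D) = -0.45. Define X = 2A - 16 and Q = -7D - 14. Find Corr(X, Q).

Corr(X, Q) = 0.45

Linear rescalings preserve |correlation|; the slopes 2 and -7 have opposite signs, so the correlation flips sign: Corr(X, Q) = −Corr(A, D) = 0.45.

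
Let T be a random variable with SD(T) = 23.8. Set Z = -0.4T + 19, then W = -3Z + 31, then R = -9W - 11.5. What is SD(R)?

SD(Z) = |-0.4|·23.8 = 9.52.
SD(W) = |-3|·9.52 = 28.56.
SD(R) = |-9|·28.56 = 257.04.

SD(R) = 257.04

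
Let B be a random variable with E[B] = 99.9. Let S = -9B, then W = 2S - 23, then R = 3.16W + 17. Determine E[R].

E[S] = (-9)·99.9 = -899.1.
E[W] = 2·(-899.1) + (-23) = -1821.2.
E[R] = 3.16·(-1821.2) + 17 = -5737.992.

E[R] = -5737.992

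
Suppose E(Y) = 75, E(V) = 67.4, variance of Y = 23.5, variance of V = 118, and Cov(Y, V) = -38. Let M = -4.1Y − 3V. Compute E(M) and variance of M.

E(M) = (-4.1)·E(Y) + (-3)·E(V) = (-4.1)·75 + (-3)·67.4 = -509.7.
variance of M = a²·variance of Y + b²·variance of V + 2ab·Cov(Y, V) with a = -4.1, b = -3.
= (-4.1)²·23.5 + (-3)²·118 + 2·(-4.1)·(-3)·(-38)
= 395.035 + 1062 + (-934.8) = 522.235.

E(M) = -509.7, variance of M = 522.235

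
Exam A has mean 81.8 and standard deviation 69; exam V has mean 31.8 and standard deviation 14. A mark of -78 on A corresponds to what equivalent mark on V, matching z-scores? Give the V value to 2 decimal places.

z = (-78 − 81.8)/69 ≈ -2.3159.
V = 31.8 + z·14 = 31.8 + (-78 − 81.8)·14/69 ≈ -0.62.

V = -0.62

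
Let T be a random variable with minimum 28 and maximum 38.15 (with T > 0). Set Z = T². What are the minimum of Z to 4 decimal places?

T² is increasing on this domain, so min(Z) comes from min(T) = 28: min(Z) = square(28) = 784.

min(Z) = 784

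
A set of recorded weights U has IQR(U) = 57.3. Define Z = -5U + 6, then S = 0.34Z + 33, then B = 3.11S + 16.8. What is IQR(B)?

IQR(Z) = |-5|·57.3 = 286.5.
IQR(S) = |0.34|·286.5 = 97.41.
IQR(B) = |3.11|·97.41 = 302.9451.

IQR(B) = 302.9451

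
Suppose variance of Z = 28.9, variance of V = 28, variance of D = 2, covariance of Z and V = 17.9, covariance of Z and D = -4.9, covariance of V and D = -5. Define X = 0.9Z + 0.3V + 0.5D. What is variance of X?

variance of X = a²·variance of Z + b²·variance of V + c²·variance of D + 2ab·covariance of Z and V + 2ac·covariance of Z and D + 2bc·covariance of V and D, with a = 0.9, b = 0.3, c = 0.5.
= 23.409 + 2.52 + 0.5 + 9.666 + (-4.41) + (-1.5)
= 30.185.

variance of X = 30.185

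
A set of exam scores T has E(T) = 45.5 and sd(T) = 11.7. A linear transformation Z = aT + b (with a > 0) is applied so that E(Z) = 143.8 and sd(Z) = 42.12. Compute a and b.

a = 3.6, b = -20

sd(Z) = a·sd(T) (a > 0), so a = 42.12/11.7 = 3.6.
E(Z) = a·E(T) + b, so b = 143.8 − 3.6·45.5 = -20.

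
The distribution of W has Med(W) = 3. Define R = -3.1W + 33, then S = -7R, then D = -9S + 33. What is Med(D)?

Med(D) = 1526.1

Med(R) = (-3.1)·3 + 33 = 23.7.
Med(S) = (-7)·23.7 = -165.9.
Med(D) = (-9)·(-165.9) + 33 = 1526.1.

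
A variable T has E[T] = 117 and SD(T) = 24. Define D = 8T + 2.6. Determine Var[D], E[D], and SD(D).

D = 8T + 2.6 is linear with a = 8, b = 2.6.
Var[T] = 24² = 576.
Var[D] = a²·Var[T] = 8²·576 = 36864 (the additive constant 2.6 does not affect variance).
E[D] = a·E[T] + b = 8·117 + 2.6 = 938.6.
SD(D) = |a|·SD(T) = |8|·24 = 192.

Var[D] = 36864, E[D] = 938.6, SD(D) = 192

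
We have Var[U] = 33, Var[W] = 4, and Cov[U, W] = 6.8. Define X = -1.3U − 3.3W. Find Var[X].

Var[X] = a²·Var[U] + b²·Var[W] + 2ab·Cov[U, W] with a = -1.3, b = -3.3.
= (-1.3)²·33 + (-3.3)²·4 + 2·(-1.3)·(-3.3)·6.8
= 55.77 + 43.56 + 58.344 = 157.674.

Var[X] = 157.674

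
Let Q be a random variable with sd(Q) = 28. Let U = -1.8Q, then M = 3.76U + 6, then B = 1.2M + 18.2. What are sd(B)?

sd(U) = |-1.8|·28 = 50.4.
sd(M) = |3.76|·50.4 = 189.504.
sd(B) = |1.2|·189.504 = 227.4048.

sd(B) = 227.4048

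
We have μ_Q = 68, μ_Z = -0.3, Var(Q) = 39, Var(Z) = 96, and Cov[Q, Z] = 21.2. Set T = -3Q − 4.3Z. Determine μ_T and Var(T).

μ_T = -202.71, Var(T) = 2673

μ_T = (-3)·μ_Q + (-4.3)·μ_Z = (-3)·68 + (-4.3)·(-0.3) = -202.71.
Var(T) = a²·Var(Q) + b²·Var(Z) + 2ab·Cov[Q, Z] with a = -3, b = -4.3.
= (-3)²·39 + (-4.3)²·96 + 2·(-3)·(-4.3)·21.2
= 351 + 1775.04 + 546.96 = 2673.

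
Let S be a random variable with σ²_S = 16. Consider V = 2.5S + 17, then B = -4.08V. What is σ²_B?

σ²_V = 2.5²·16 = 100.
σ²_B = (-4.08)²·100 = 1664.64.

σ²_B = 1664.64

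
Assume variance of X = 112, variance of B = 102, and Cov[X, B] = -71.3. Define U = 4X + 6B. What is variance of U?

variance of U = 2041.6

variance of U = a²·variance of X + b²·variance of B + 2ab·Cov[X, B] with a = 4, b = 6.
= 4²·112 + 6²·102 + 2·4·6·(-71.3)
= 1792 + 3672 + (-3422.4) = 2041.6.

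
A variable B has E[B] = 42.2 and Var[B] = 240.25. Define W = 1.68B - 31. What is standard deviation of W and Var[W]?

W = 1.68B - 31 is linear with a = 1.68, b = -31.
standard deviation of B = √240.25 = 15.5.
standard deviation of W = |a|·standard deviation of B = |1.68|·15.5 = 26.04.
Var[W] = a²·Var[B] = 1.68²·240.25 = 678.0816 (the additive constant -31 does not affect variance).

standard deviation of W = 26.04, Var[W] = 678.0816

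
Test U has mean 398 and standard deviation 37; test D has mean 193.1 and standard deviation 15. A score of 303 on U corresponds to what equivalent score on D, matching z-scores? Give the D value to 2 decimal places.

z = (303 − 398)/37 ≈ -2.5676.
D = 193.1 + z·15 = 193.1 + (303 − 398)·15/37 ≈ 154.59.

D = 154.59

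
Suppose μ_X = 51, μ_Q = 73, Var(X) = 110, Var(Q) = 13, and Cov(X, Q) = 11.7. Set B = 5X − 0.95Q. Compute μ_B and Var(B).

μ_B = 5·μ_X + (-0.95)·μ_Q = 5·51 + (-0.95)·73 = 185.65.
Var(B) = a²·Var(X) + b²·Var(Q) + 2ab·Cov(X, Q) with a = 5, b = -0.95.
= 5²·110 + (-0.95)²·13 + 2·5·(-0.95)·11.7
= 2750 + 11.7325 + (-111.15) = 2650.5825.

μ_B = 185.65, Var(B) = 2650.5825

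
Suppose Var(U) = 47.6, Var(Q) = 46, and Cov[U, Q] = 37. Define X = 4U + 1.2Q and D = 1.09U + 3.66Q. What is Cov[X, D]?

By bilinearity, Cov[X, D] = ac·Var(U) + bd·Var(Q) + (ad+bc)·Cov[U, Q], with a=4, b=1.2, c=1.09, d=3.66.
ac·Var(U) = 4·1.09·47.6 = 207.536
bd·Var(Q) = 1.2·3.66·46 = 202.032
(ad+bc)·Cov[U, Q] = (15.948)·37 = 590.076
Cov[X, D] = 207.536 + 202.032 + 590.076 = 999.644.

Cov[X, D] = 999.644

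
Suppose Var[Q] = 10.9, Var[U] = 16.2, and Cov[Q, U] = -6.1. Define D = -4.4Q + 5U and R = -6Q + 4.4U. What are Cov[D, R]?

By bilinearity, Cov[D, R] = ac·Var[Q] + bd·Var[U] + (ad+bc)·Cov[Q, U], with a=-4.4, b=5, c=-6, d=4.4.
ac·Var[Q] = (-4.4)·(-6)·10.9 = 287.76
bd·Var[U] = 5·4.4·16.2 = 356.4
(ad+bc)·Cov[Q, U] = (-49.36)·(-6.1) = 301.096
Cov[D, R] = 287.76 + 356.4 + 301.096 = 945.256.

Cov[D, R] = 945.256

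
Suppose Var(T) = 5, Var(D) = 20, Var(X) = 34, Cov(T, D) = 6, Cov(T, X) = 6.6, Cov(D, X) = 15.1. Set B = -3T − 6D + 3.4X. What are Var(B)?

Var(B) = a²·Var(T) + b²·Var(D) + c²·Var(X) + 2ab·Cov(T, D) + 2ac·Cov(T, X) + 2bc·Cov(D, X), with a = -3, b = -6, c = 3.4.
= 45 + 720 + 393.04 + 216 + (-134.64) + (-616.08)
= 623.32.

Var(B) = 623.32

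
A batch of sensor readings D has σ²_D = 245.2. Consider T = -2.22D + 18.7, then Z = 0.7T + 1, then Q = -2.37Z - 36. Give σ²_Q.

σ²_Q = 3325.97658003408

σ²_T = (-2.22)²·245.2 = 1208.44368.
σ²_Z = 0.7²·1208.44368 = 592.1374032.
σ²_Q = (-2.37)²·592.1374032 = 3325.97658003408.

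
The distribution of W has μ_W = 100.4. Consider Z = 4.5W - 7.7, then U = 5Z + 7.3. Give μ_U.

μ_U = 2227.8

μ_Z = 4.5·100.4 + (-7.7) = 444.1.
μ_U = 5·444.1 + 7.3 = 2227.8.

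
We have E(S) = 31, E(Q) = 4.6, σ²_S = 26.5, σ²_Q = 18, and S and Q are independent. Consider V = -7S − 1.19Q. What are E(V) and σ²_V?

E(V) = (-7)·E(S) + (-1.19)·E(Q) = (-7)·31 + (-1.19)·4.6 = -222.474.
σ²_V = a²·σ²_S + b²·σ²_Q + 2ab·Cov[S, Q] with a = -7, b = -1.19.
Independence gives Cov[S, Q] = 0.
= (-7)²·26.5 + (-1.19)²·18 + 2·(-7)·(-1.19)·0
= 1298.5 + 25.4898 + 0 = 1323.9898.

E(V) = -222.474, σ²_V = 1323.9898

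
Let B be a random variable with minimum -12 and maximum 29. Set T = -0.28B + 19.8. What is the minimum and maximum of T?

a = -0.28 < 0, so order reverses: min(T) = a·max(B)+b = (-0.28)·29 + 19.8 = 11.68; max(T) = a·min(B)+b = (-0.28)·(-12) + 19.8 = 23.16.

min(T) = 11.68, max(T) = 23.16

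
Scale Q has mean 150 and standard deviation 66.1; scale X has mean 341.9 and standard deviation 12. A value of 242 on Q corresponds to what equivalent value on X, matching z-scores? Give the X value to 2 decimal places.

z = (242 − 150)/66.1 ≈ 1.3918.
X = 341.9 + z·12 = 341.9 + (242 − 150)·12/66.1 ≈ 358.60.

X = 358.60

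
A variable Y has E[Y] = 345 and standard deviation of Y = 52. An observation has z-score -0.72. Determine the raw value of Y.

Y = E[Y] + z·standard deviation of Y = 345 + (-0.72)·52 = 307.56.

Y = 307.56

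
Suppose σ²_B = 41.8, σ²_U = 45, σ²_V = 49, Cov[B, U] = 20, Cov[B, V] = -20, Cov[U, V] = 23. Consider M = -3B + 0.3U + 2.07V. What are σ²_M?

σ²_M = a²·σ²_B + b²·σ²_U + c²·σ²_V + 2ab·Cov[B, U] + 2ac·Cov[B, V] + 2bc·Cov[U, V], with a = -3, b = 0.3, c = 2.07.
= 376.2 + 4.05 + 209.9601 + (-36) + 248.4 + 28.566
= 831.1761.

σ²_M = 831.1761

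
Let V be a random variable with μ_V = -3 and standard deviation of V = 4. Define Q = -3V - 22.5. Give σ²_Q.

σ²_Q = 144

Q = -3V - 22.5 is linear with a = -3, b = -22.5.
σ²_V = 4² = 16.
σ²_Q = a²·σ²_V = (-3)²·16 = 144 (the additive constant -22.5 does not affect variance).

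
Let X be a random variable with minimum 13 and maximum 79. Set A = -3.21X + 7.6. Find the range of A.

Range(A) = 211.86

Range of X = 79 − 13 = 66.
Range(A) = |a|·Range(X) = |-3.21|·66 = 211.86.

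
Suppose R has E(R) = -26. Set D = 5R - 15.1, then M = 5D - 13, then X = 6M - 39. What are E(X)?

E(D) = 5·(-26) + (-15.1) = -145.1.
E(M) = 5·(-145.1) + (-13) = -738.5.
E(X) = 6·(-738.5) + (-39) = -4470.

E(X) = -4470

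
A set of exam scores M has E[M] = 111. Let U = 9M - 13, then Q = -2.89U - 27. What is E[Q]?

E[Q] = -2876.54

E[U] = 9·111 + (-13) = 986.
E[Q] = (-2.89)·986 + (-27) = -2876.54.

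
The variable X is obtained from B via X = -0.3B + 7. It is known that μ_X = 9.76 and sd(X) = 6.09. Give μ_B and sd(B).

From X = -0.3B + 7: μ_X = a·μ_B + b, so μ_B = (μ_X − b)/a = (9.76 − 7)/(-0.3) = -9.2.
sd(X) = |a|·sd(B), so sd(B) = 6.09/|-0.3| = 20.3.

μ_B = -9.2, sd(B) = 20.3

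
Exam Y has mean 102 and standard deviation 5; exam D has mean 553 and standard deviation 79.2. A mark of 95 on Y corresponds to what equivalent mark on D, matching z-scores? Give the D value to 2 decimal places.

D = 442.12

z = (95 − 102)/5 = -1.4.
D = 553 + z·79.2 = 553 + (95 − 102)·79.2/5 = 442.12.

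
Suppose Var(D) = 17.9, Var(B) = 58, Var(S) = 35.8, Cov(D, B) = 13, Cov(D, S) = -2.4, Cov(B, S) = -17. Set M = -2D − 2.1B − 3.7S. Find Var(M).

Var(M) = a²·Var(D) + b²·Var(B) + c²·Var(S) + 2ab·Cov(D, B) + 2ac·Cov(D, S) + 2bc·Cov(B, S), with a = -2, b = -2.1, c = -3.7.
= 71.6 + 255.78 + 490.102 + 109.2 + (-35.52) + (-264.18)
= 626.982.

Var(M) = 626.982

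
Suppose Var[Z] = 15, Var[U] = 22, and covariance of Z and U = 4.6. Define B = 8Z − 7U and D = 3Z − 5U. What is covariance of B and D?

By bilinearity, covariance of B and D = ac·Var[Z] + bd·Var[U] + (ad+bc)·covariance of Z and U, with a=8, b=-7, c=3, d=-5.
ac·Var[Z] = 8·3·15 = 360
bd·Var[U] = (-7)·(-5)·22 = 770
(ad+bc)·covariance of Z and U = (-61)·4.6 = -280.6
covariance of B and D = 360 + 770 + (-280.6) = 849.4.

covariance of B and D = 849.4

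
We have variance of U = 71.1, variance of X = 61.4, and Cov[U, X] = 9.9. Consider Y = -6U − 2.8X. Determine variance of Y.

variance of Y = 3373.616

variance of Y = a²·variance of U + b²·variance of X + 2ab·Cov[U, X] with a = -6, b = -2.8.
= (-6)²·71.1 + (-2.8)²·61.4 + 2·(-6)·(-2.8)·9.9
= 2559.6 + 481.376 + 332.64 = 3373.616.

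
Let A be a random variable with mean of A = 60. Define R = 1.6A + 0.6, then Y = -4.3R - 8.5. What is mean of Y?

mean of Y = -423.88

mean of R = 1.6·60 + 0.6 = 96.6.
mean of Y = (-4.3)·96.6 + (-8.5) = -423.88.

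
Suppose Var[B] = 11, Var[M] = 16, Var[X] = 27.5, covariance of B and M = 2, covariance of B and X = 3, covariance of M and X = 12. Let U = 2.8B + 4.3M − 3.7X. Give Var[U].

Var[U] = 362.715

Var[U] = a²·Var[B] + b²·Var[M] + c²·Var[X] + 2ab·covariance of B and M + 2ac·covariance of B and X + 2bc·covariance of M and X, with a = 2.8, b = 4.3, c = -3.7.
= 86.24 + 295.84 + 376.475 + 48.16 + (-62.16) + (-381.84)
= 362.715.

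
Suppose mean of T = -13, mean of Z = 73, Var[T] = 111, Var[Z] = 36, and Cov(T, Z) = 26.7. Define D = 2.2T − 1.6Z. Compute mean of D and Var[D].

mean of D = -145.4, Var[D] = 441.432

mean of D = 2.2·mean of T + (-1.6)·mean of Z = 2.2·(-13) + (-1.6)·73 = -145.4.
Var[D] = a²·Var[T] + b²·Var[Z] + 2ab·Cov(T, Z) with a = 2.2, b = -1.6.
= 2.2²·111 + (-1.6)²·36 + 2·2.2·(-1.6)·26.7
= 537.24 + 92.16 + (-187.968) = 441.432.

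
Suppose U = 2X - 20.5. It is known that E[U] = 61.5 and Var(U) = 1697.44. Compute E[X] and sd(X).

E[X] = 41, sd(X) = 20.6

From U = 2X - 20.5: E[U] = a·E[X] + b, so E[X] = (E[U] − b)/a = (61.5 − (-20.5))/2 = 41.
sd(U) = √1697.44 = 41.2.
sd(U) = |a|·sd(X), so sd(X) = 41.2/|2| = 20.6.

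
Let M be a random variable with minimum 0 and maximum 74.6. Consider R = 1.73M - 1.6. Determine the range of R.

Range of M = 74.6 − 0 = 74.6.
Range(R) = |a|·Range(M) = |1.73|·74.6 = 129.058.

Range(R) = 129.058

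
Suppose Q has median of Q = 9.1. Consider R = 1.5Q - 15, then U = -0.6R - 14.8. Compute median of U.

median of R = 1.5·9.1 + (-15) = -1.35.
median of U = (-0.6)·(-1.35) + (-14.8) = -13.99.

median of U = -13.99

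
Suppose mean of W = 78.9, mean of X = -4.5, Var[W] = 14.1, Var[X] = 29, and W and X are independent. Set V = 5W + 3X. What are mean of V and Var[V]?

mean of V = 5·mean of W + 3·mean of X = 5·78.9 + 3·(-4.5) = 381.
Var[V] = a²·Var[W] + b²·Var[X] + 2ab·Cov[W, X] with a = 5, b = 3.
Independence gives Cov[W, X] = 0.
= 5²·14.1 + 3²·29 + 2·5·3·0
= 352.5 + 261 + 0 = 613.5.

mean of V = 381, Var[V] = 613.5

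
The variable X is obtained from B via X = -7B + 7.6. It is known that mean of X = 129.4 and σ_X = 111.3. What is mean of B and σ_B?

mean of B = -17.4, σ_B = 15.9

From X = -7B + 7.6: mean of X = a·mean of B + b, so mean of B = (mean of X − b)/a = (129.4 − 7.6)/(-7) = -17.4.
σ_X = |a|·σ_B, so σ_B = 111.3/|-7| = 15.9.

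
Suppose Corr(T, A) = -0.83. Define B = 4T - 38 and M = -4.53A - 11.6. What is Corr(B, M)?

Linear rescalings preserve |correlation|; the slopes 4 and -4.53 have opposite signs, so the correlation flips sign: Corr(B, M) = −Corr(T, A) = 0.83.

Corr(B, M) = 0.83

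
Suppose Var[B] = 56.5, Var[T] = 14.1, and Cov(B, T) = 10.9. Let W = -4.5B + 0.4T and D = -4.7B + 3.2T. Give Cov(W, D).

Cov(W, D) = 1035.571

By bilinearity, Cov(W, D) = ac·Var[B] + bd·Var[T] + (ad+bc)·Cov(B, T), with a=-4.5, b=0.4, c=-4.7, d=3.2.
ac·Var[B] = (-4.5)·(-4.7)·56.5 = 1194.975
bd·Var[T] = 0.4·3.2·14.1 = 18.048
(ad+bc)·Cov(B, T) = (-16.28)·10.9 = -177.452
Cov(W, D) = 1194.975 + 18.048 + (-177.452) = 1035.571.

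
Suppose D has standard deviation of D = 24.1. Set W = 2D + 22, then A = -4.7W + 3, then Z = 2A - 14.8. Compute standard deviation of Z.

standard deviation of W = |2|·24.1 = 48.2.
standard deviation of A = |-4.7|·48.2 = 226.54.
standard deviation of Z = |2|·226.54 = 453.08.

standard deviation of Z = 453.08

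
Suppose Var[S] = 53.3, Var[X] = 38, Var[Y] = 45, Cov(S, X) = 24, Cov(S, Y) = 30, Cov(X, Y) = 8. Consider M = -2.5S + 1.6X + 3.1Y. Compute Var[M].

Var[M] = 285.215

Var[M] = a²·Var[S] + b²·Var[X] + c²·Var[Y] + 2ab·Cov(S, X) + 2ac·Cov(S, Y) + 2bc·Cov(X, Y), with a = -2.5, b = 1.6, c = 3.1.
= 333.125 + 97.28 + 432.45 + (-192) + (-465) + 79.36
= 285.215.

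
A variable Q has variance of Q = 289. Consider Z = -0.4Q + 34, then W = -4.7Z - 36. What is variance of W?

variance of Z = (-0.4)²·289 = 46.24.
variance of W = (-4.7)²·46.24 = 1021.4416.

variance of W = 1021.4416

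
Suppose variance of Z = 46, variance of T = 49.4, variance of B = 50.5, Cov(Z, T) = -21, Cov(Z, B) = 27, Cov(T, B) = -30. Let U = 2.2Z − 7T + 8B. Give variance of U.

variance of U = 10832.44

variance of U = a²·variance of Z + b²·variance of T + c²·variance of B + 2ab·Cov(Z, T) + 2ac·Cov(Z, B) + 2bc·Cov(T, B), with a = 2.2, b = -7, c = 8.
= 222.64 + 2420.6 + 3232 + 646.8 + 950.4 + 3360
= 10832.44.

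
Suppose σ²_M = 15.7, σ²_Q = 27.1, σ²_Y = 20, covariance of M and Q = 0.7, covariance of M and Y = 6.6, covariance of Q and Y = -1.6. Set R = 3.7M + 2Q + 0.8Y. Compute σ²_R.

σ²_R = a²·σ²_M + b²·σ²_Q + c²·σ²_Y + 2ab·covariance of M and Q + 2ac·covariance of M and Y + 2bc·covariance of Q and Y, with a = 3.7, b = 2, c = 0.8.
= 214.933 + 108.4 + 12.8 + 10.36 + 39.072 + (-5.12)
= 380.445.

σ²_R = 380.445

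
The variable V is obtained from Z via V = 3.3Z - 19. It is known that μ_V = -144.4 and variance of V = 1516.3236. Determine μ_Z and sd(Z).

μ_Z = -38, sd(Z) = 11.8

From V = 3.3Z - 19: μ_V = a·μ_Z + b, so μ_Z = (μ_V − b)/a = (-144.4 − (-19))/3.3 = -38.
sd(V) = √1516.3236 = 38.94.
sd(V) = |a|·sd(Z), so sd(Z) = 38.94/|3.3| = 11.8.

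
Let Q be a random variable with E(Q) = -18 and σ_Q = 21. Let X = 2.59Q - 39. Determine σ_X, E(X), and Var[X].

σ_X = 54.39, E(X) = -85.62, Var[X] = 2958.2721

X = 2.59Q - 39 is linear with a = 2.59, b = -39.
σ_X = |a|·σ_Q = |2.59|·21 = 54.39.
E(X) = a·E(Q) + b = 2.59·(-18) + (-39) = -85.62.
Var[Q] = 21² = 441.
Var[X] = a²·Var[Q] = 2.59²·441 = 2958.2721 (the additive constant -39 does not affect variance).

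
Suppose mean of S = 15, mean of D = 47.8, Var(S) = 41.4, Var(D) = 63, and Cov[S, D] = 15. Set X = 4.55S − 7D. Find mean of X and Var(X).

mean of X = 4.55·mean of S + (-7)·mean of D = 4.55·15 + (-7)·47.8 = -266.35.
Var(X) = a²·Var(S) + b²·Var(D) + 2ab·Cov[S, D] with a = 4.55, b = -7.
= 4.55²·41.4 + (-7)²·63 + 2·4.55·(-7)·15
= 857.0835 + 3087 + (-955.5) = 2988.5835.

mean of X = -266.35, Var(X) = 2988.5835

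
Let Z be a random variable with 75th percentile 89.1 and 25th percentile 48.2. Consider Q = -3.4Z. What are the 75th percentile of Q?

75th percentile of Q = -163.88

Since a = -3.4 < 0 the transformation is decreasing, reversing order: the 75th percentile of Q corresponds to the 25th percentile of Z.
So P_{75}(Q) = a·P_{25}(Z) + b = (-3.4)·48.2 = -163.88.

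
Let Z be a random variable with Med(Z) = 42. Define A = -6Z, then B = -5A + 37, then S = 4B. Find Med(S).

Med(S) = 5188

Med(A) = (-6)·42 = -252.
Med(B) = (-5)·(-252) + 37 = 1297.
Med(S) = 4·1297 = 5188.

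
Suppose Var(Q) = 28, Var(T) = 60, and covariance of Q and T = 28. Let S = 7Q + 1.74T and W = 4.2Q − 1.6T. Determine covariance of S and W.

By bilinearity, covariance of S and W = ac·Var(Q) + bd·Var(T) + (ad+bc)·covariance of Q and T, with a=7, b=1.74, c=4.2, d=-1.6.
ac·Var(Q) = 7·4.2·28 = 823.2
bd·Var(T) = 1.74·(-1.6)·60 = -167.04
(ad+bc)·covariance of Q and T = (-3.892)·28 = -108.976
covariance of S and W = 823.2 + (-167.04) + (-108.976) = 547.184.

covariance of S and W = 547.184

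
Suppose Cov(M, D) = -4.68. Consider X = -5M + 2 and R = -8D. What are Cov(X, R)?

Cov(X, R) = -187.2

Cov(X, R) = a·c·Cov(M, D) = (-5)·(-8)·(-4.68) = -187.2. Additive constants drop out.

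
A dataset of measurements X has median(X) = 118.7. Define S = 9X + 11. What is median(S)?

median(S) = 1079.3

A linear map preserves order up to sign, so median(S) = a·median(X) + b = 9·118.7 + 11 = 1079.3.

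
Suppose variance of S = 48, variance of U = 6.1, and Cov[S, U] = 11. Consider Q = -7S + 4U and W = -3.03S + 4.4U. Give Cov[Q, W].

Cov[Q, W] = 653.32

By bilinearity, Cov[Q, W] = ac·variance of S + bd·variance of U + (ad+bc)·Cov[S, U], with a=-7, b=4, c=-3.03, d=4.4.
ac·variance of S = (-7)·(-3.03)·48 = 1018.08
bd·variance of U = 4·4.4·6.1 = 107.36
(ad+bc)·Cov[S, U] = (-42.92)·11 = -472.12
Cov[Q, W] = 1018.08 + 107.36 + (-472.12) = 653.32.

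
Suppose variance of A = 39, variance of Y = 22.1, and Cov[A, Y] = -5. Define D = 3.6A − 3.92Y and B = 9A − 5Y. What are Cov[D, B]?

By bilinearity, Cov[D, B] = ac·variance of A + bd·variance of Y + (ad+bc)·Cov[A, Y], with a=3.6, b=-3.92, c=9, d=-5.
ac·variance of A = 3.6·9·39 = 1263.6
bd·variance of Y = (-3.92)·(-5)·22.1 = 433.16
(ad+bc)·Cov[A, Y] = (-53.28)·(-5) = 266.4
Cov[D, B] = 1263.6 + 433.16 + 266.4 = 1963.16.

Cov[D, B] = 1963.16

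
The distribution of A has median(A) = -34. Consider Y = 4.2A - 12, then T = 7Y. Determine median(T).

median(T) = -1083.6

median(Y) = 4.2·(-34) + (-12) = -154.8.
median(T) = 7·(-154.8) = -1083.6.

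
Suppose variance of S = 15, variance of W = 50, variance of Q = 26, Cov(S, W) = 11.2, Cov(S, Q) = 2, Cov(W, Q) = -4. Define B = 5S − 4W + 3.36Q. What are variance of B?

variance of B = 1195.2496

variance of B = a²·variance of S + b²·variance of W + c²·variance of Q + 2ab·Cov(S, W) + 2ac·Cov(S, Q) + 2bc·Cov(W, Q), with a = 5, b = -4, c = 3.36.
= 375 + 800 + 293.5296 + (-448) + 67.2 + 107.52
= 1195.2496.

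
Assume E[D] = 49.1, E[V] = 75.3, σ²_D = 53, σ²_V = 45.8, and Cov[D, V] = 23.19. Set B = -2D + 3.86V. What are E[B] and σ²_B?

E[B] = (-2)·E[D] + 3.86·E[V] = (-2)·49.1 + 3.86·75.3 = 192.458.
σ²_B = a²·σ²_D + b²·σ²_V + 2ab·Cov[D, V] with a = -2, b = 3.86.
= (-2)²·53 + 3.86²·45.8 + 2·(-2)·3.86·23.19
= 212 + 682.40168 + (-358.0536) = 536.34808.

E[B] = 192.458, σ²_B = 536.34808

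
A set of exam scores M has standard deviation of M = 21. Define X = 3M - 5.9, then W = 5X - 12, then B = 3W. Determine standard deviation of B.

standard deviation of X = |3|·21 = 63.
standard deviation of W = |5|·63 = 315.
standard deviation of B = |3|·315 = 945.

standard deviation of B = 945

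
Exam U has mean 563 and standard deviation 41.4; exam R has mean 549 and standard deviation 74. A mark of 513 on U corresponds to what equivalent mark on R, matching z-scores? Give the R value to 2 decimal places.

R = 459.63

z = (513 − 563)/41.4 ≈ -1.2077.
R = 549 + z·74 = 549 + (513 − 563)·74/41.4 ≈ 459.63.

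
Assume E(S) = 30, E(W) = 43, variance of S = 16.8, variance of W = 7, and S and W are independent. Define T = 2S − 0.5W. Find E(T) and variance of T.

E(T) = 2·E(S) + (-0.5)·E(W) = 2·30 + (-0.5)·43 = 38.5.
variance of T = a²·variance of S + b²·variance of W + 2ab·Cov(S, W) with a = 2, b = -0.5.
Independence gives Cov(S, W) = 0.
= 2²·16.8 + (-0.5)²·7 + 2·2·(-0.5)·0
= 67.2 + 1.75 + 0 = 68.95.

E(T) = 38.5, variance of T = 68.95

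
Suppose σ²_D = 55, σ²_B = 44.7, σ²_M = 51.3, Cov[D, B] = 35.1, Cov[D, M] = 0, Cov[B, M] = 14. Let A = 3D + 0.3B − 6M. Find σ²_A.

σ²_A = a²·σ²_D + b²·σ²_B + c²·σ²_M + 2ab·Cov[D, B] + 2ac·Cov[D, M] + 2bc·Cov[B, M], with a = 3, b = 0.3, c = -6.
= 495 + 4.023 + 1846.8 + 63.18 + 0 + (-50.4)
= 2358.603.

σ²_A = 2358.603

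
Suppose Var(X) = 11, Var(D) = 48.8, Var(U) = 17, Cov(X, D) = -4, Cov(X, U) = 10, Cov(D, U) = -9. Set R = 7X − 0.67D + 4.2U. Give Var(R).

Var(R) = a²·Var(X) + b²·Var(D) + c²·Var(U) + 2ab·Cov(X, D) + 2ac·Cov(X, U) + 2bc·Cov(D, U), with a = 7, b = -0.67, c = 4.2.
= 539 + 21.90632 + 299.88 + 37.52 + 588 + 50.652
= 1536.95832.

Var(R) = 1536.95832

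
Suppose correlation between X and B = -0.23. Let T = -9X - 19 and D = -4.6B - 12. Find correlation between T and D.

Linear rescalings preserve correlation up to sign; here the slopes -9 and -4.6 have the same sign, so correlation between T and D = correlation between X and B = -0.23.

correlation between T and D = -0.23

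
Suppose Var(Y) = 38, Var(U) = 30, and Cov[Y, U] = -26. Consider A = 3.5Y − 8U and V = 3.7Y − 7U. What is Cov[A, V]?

Cov[A, V] = 3578.7

By bilinearity, Cov[A, V] = ac·Var(Y) + bd·Var(U) + (ad+bc)·Cov[Y, U], with a=3.5, b=-8, c=3.7, d=-7.
ac·Var(Y) = 3.5·3.7·38 = 492.1
bd·Var(U) = (-8)·(-7)·30 = 1680
(ad+bc)·Cov[Y, U] = (-54.1)·(-26) = 1406.6
Cov[A, V] = 492.1 + 1680 + 1406.6 = 3578.7.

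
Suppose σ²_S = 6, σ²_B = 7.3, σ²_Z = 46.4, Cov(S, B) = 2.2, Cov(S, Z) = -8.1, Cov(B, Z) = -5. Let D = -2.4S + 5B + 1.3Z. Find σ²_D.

σ²_D = 228.22

σ²_D = a²·σ²_S + b²·σ²_B + c²·σ²_Z + 2ab·Cov(S, B) + 2ac·Cov(S, Z) + 2bc·Cov(B, Z), with a = -2.4, b = 5, c = 1.3.
= 34.56 + 182.5 + 78.416 + (-52.8) + 50.544 + (-65)
= 228.22.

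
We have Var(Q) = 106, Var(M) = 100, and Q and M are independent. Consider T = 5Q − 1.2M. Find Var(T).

Var(T) = 2794

Var(T) = a²·Var(Q) + b²·Var(M) + 2ab·Cov[Q, M] with a = 5, b = -1.2.
Independence gives Cov[Q, M] = 0.
= 5²·106 + (-1.2)²·100 + 2·5·(-1.2)·0
= 2650 + 144 + 0 = 2794.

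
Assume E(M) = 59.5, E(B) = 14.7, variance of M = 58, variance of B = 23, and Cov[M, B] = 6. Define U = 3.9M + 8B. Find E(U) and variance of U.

E(U) = 349.65, variance of U = 2728.58

E(U) = 3.9·E(M) + 8·E(B) = 3.9·59.5 + 8·14.7 = 349.65.
variance of U = a²·variance of M + b²·variance of B + 2ab·Cov[M, B] with a = 3.9, b = 8.
= 3.9²·58 + 8²·23 + 2·3.9·8·6
= 882.18 + 1472 + 374.4 = 2728.58.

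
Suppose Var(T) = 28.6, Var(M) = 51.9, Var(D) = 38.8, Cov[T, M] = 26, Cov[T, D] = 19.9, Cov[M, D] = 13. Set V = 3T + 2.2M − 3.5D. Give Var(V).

Var(V) = a²·Var(T) + b²·Var(M) + c²·Var(D) + 2ab·Cov[T, M] + 2ac·Cov[T, D] + 2bc·Cov[M, D], with a = 3, b = 2.2, c = -3.5.
= 257.4 + 251.196 + 475.3 + 343.2 + (-417.9) + (-200.2)
= 708.996.

Var(V) = 708.996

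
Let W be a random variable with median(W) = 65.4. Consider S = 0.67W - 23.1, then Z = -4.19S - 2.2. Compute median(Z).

median(S) = 0.67·65.4 + (-23.1) = 20.718.
median(Z) = (-4.19)·20.718 + (-2.2) = -89.00842.

median(Z) = -89.00842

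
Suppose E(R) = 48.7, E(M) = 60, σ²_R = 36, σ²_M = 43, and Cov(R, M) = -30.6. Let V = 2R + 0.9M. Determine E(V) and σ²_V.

E(V) = 151.4, σ²_V = 68.67

E(V) = 2·E(R) + 0.9·E(M) = 2·48.7 + 0.9·60 = 151.4.
σ²_V = a²·σ²_R + b²·σ²_M + 2ab·Cov(R, M) with a = 2, b = 0.9.
= 2²·36 + 0.9²·43 + 2·2·0.9·(-30.6)
= 144 + 34.83 + (-110.16) = 68.67.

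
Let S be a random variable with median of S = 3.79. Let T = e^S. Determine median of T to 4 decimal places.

e^S is monotone on this domain, so median of T = exp(3.79) ≈ 44.2564.

median of T = 44.2564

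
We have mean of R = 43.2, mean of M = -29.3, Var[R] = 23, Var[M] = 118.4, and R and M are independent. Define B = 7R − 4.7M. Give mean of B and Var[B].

mean of B = 7·mean of R + (-4.7)·mean of M = 7·43.2 + (-4.7)·(-29.3) = 440.11.
Var[B] = a²·Var[R] + b²·Var[M] + 2ab·covariance of R and M with a = 7, b = -4.7.
Independence gives covariance of R and M = 0.
= 7²·23 + (-4.7)²·118.4 + 2·7·(-4.7)·0
= 1127 + 2615.456 + 0 = 3742.456.

mean of B = 440.11, Var[B] = 3742.456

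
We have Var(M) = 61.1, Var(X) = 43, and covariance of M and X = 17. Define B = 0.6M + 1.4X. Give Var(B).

Var(B) = 134.836

Var(B) = a²·Var(M) + b²·Var(X) + 2ab·covariance of M and X with a = 0.6, b = 1.4.
= 0.6²·61.1 + 1.4²·43 + 2·0.6·1.4·17
= 21.996 + 84.28 + 28.56 = 134.836.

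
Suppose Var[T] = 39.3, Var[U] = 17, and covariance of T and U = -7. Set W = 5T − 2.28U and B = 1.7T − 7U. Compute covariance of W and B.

covariance of W and B = 877.502

By bilinearity, covariance of W and B = ac·Var[T] + bd·Var[U] + (ad+bc)·covariance of T and U, with a=5, b=-2.28, c=1.7, d=-7.
ac·Var[T] = 5·1.7·39.3 = 334.05
bd·Var[U] = (-2.28)·(-7)·17 = 271.32
(ad+bc)·covariance of T and U = (-38.876)·(-7) = 272.132
covariance of W and B = 334.05 + 271.32 + 272.132 = 877.502.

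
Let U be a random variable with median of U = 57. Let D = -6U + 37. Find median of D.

A linear map preserves order up to sign, so median of D = a·median of U + b = (-6)·57 + 37 = -305.

median of D = -305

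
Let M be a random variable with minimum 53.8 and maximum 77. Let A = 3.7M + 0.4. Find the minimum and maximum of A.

min(A) = 199.46, max(A) = 285.3

a = 3.7 > 0, so min(A) = a·min(M)+b = 3.7·53.8 + 0.4 = 199.46 and max(A) = 3.7·77 + 0.4 = 285.3.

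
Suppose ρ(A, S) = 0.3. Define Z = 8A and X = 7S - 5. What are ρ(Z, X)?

ρ(Z, X) = 0.3

Linear rescalings preserve correlation up to sign; here the slopes 8 and 7 have the same sign, so ρ(Z, X) = ρ(A, S) = 0.3.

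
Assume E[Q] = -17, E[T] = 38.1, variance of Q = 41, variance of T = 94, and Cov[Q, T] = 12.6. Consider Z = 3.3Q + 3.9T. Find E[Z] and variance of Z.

E[Z] = 3.3·E[Q] + 3.9·E[T] = 3.3·(-17) + 3.9·38.1 = 92.49.
variance of Z = a²·variance of Q + b²·variance of T + 2ab·Cov[Q, T] with a = 3.3, b = 3.9.
= 3.3²·41 + 3.9²·94 + 2·3.3·3.9·12.6
= 446.49 + 1429.74 + 324.324 = 2200.554.

E[Z] = 92.49, variance of Z = 2200.554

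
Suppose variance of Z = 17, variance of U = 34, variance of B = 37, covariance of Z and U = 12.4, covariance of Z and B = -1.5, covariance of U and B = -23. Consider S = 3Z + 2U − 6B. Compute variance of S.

variance of S = a²·variance of Z + b²·variance of U + c²·variance of B + 2ab·covariance of Z and U + 2ac·covariance of Z and B + 2bc·covariance of U and B, with a = 3, b = 2, c = -6.
= 153 + 136 + 1332 + 148.8 + 54 + 552
= 2375.8.

variance of S = 2375.8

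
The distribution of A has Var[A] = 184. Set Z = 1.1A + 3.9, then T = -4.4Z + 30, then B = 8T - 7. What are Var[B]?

Var[B] = 275859.8656

Var[Z] = 1.1²·184 = 222.64.
Var[T] = (-4.4)²·222.64 = 4310.3104.
Var[B] = 8²·4310.3104 = 275859.8656.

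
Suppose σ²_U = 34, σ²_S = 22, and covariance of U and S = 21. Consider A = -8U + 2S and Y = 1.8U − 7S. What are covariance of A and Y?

By bilinearity, covariance of A and Y = ac·σ²_U + bd·σ²_S + (ad+bc)·covariance of U and S, with a=-8, b=2, c=1.8, d=-7.
ac·σ²_U = (-8)·1.8·34 = -489.6
bd·σ²_S = 2·(-7)·22 = -308
(ad+bc)·covariance of U and S = (59.6)·21 = 1251.6
covariance of A and Y = -489.6 + (-308) + 1251.6 = 454.

covariance of A and Y = 454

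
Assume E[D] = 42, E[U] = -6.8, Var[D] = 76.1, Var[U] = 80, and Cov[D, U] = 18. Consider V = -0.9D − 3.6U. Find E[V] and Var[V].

E[V] = -13.32, Var[V] = 1215.081

E[V] = (-0.9)·E[D] + (-3.6)·E[U] = (-0.9)·42 + (-3.6)·(-6.8) = -13.32.
Var[V] = a²·Var[D] + b²·Var[U] + 2ab·Cov[D, U] with a = -0.9, b = -3.6.
= (-0.9)²·76.1 + (-3.6)²·80 + 2·(-0.9)·(-3.6)·18
= 61.641 + 1036.8 + 116.64 = 1215.081.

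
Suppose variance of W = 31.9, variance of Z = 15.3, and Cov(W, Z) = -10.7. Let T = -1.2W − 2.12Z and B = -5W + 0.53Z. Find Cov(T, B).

Cov(T, B) = 67.59412

By bilinearity, Cov(T, B) = ac·variance of W + bd·variance of Z + (ad+bc)·Cov(W, Z), with a=-1.2, b=-2.12, c=-5, d=0.53.
ac·variance of W = (-1.2)·(-5)·31.9 = 191.4
bd·variance of Z = (-2.12)·0.53·15.3 = -17.19108
(ad+bc)·Cov(W, Z) = (9.964)·(-10.7) = -106.6148
Cov(T, B) = 191.4 + (-17.19108) + (-106.6148) = 67.59412.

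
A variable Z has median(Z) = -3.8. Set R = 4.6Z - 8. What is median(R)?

A linear map preserves order up to sign, so median(R) = a·median(Z) + b = 4.6·(-3.8) + (-8) = -25.48.

median(R) = -25.48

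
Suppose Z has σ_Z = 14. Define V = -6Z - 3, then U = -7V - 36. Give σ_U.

σ_V = |-6|·14 = 84.
σ_U = |-7|·84 = 588.

σ_U = 588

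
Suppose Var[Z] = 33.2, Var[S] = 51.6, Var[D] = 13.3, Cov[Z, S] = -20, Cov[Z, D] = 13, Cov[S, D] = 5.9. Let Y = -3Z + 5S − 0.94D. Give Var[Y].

Var[Y] = 2218.41188

Var[Y] = a²·Var[Z] + b²·Var[S] + c²·Var[D] + 2ab·Cov[Z, S] + 2ac·Cov[Z, D] + 2bc·Cov[S, D], with a = -3, b = 5, c = -0.94.
= 298.8 + 1290 + 11.75188 + 600 + 73.32 + (-55.46)
= 2218.41188.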